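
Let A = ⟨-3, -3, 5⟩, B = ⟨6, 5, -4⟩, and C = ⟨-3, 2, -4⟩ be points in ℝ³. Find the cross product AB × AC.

(-27, 81, 45)

AB = (9, 8, -9)
AC = (0, 5, -9)
i: 8·(-9) - (-9)·5 = -72 - (-45) = -27
j: (-9)·0 - 9·(-9) = 0 - (-81) = 81
k: 9·5 - 8·0 = 45 - 0 = 45
AB × AC = (-27, 81, 45)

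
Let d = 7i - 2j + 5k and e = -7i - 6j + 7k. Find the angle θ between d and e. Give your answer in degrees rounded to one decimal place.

91.1

d · e = 7·(-7) + (-2)·(-6) + 5·7 = -49 + 12 + 35 = -2
|d|² = 49 + 4 + 25 = 78,  |d| = √78 ≈ 8.831761
|e|² = 49 + 36 + 49 = 134,  |e| = √134 ≈ 11.575837
cos θ = -2 / (8.831761 · 11.575837) ≈ -0.01956
θ = arccos(-0.01956) ≈ 91.1°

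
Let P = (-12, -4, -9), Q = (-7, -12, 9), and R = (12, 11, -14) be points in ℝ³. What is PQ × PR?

PQ = (5, -8, 18)
PR = (24, 15, -5)
i: (-8)·(-5) - 18·15 = 40 - 270 = -230
j: 18·24 - 5·(-5) = 432 - (-25) = 457
k: 5·15 - (-8)·24 = 75 - (-192) = 267
PQ × PR = (-230, 457, 267)

(-230, 457, 267)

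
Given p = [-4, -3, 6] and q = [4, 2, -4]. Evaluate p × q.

i: (-3)·(-4) - 6·2 = 12 - 12 = 0
j: 6·4 - (-4)·(-4) = 24 - 16 = 8
k: (-4)·2 - (-3)·4 = -8 - (-12) = 4
p × q = (0, 8, 4)

(0, 8, 4)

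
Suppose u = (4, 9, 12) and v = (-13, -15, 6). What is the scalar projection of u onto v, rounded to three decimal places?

-5.546

u · v = 4·(-13) + 9·(-15) + 12·6 = -52 - 135 + 72 = -115
|v| = √(169 + 225 + 36) = √430 ≈ 20.7364
comp_v u = -115 / √430 ≈ -5.546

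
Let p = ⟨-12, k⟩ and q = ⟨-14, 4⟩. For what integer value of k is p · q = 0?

-42

p · q = (-12)·(-14) + k·4 = 168 + 4k
Set equal to 0: 4k = -168, so k = -42.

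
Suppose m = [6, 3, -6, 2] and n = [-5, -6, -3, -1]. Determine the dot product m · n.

-32

m · n = 6·(-5) + 3·(-6) + (-6)·(-3) + 2·(-1) = -30 - 18 + 18 - 2 = -32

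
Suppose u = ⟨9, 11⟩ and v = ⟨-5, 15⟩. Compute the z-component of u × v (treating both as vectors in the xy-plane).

9·15 - 11·(-5) = 135 - (-55) = 190

190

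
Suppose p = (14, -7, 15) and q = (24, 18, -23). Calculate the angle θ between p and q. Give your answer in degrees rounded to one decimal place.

99.5

p · q = 14·24 + (-7)·18 + 15·(-23) = 336 - 126 - 345 = -135
|p|² = 196 + 49 + 225 = 470,  |p| = √470 ≈ 21.679483
|q|² = 576 + 324 + 529 = 1429,  |q| = √1429 ≈ 37.802116
cos θ = -135 / (21.679483 · 37.802116) ≈ -0.16473
θ = arccos(-0.16473) ≈ 99.5°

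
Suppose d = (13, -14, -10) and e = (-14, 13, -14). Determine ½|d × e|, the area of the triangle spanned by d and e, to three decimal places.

229.504

i: (-14)·(-14) - (-10)·13 = 196 - (-130) = 326
j: (-10)·(-14) - 13·(-14) = 140 - (-182) = 322
k: 13·13 - (-14)·(-14) = 169 - 196 = -27
d × e = (326, 322, -27)
|d × e| = √(326² + 322² + (-27)²) = √210689 ≈ 459.0087
area = ½ · 459.0087 ≈ 229.504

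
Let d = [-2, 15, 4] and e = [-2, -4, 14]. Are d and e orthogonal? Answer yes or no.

yes

d · e = (-2)·(-2) + 15·(-4) + 4·14 = 4 - 60 + 56 = 0
Zero, so the vectors are orthogonal.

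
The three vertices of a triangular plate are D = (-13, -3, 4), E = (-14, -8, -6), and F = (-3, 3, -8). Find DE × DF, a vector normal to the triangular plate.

(120, -112, 44)

DE = (-1, -5, -10)
DF = (10, 6, -12)
i: (-5)·(-12) - (-10)·6 = 60 - (-60) = 120
j: (-10)·10 - (-1)·(-12) = -100 - 12 = -112
k: (-1)·6 - (-5)·10 = -6 - (-50) = 44
DE × DF = (120, -112, 44)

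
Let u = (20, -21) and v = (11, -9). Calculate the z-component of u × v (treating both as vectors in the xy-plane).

51

20·(-9) - (-21)·11 = -180 - (-231) = 51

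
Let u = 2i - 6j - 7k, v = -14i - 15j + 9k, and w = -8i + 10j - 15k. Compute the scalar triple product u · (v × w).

3782

v × w:
i: (-15)·(-15) - 9·10 = 225 - 90 = 135
j: 9·(-8) - (-14)·(-15) = -72 - 210 = -282
k: (-14)·10 - (-15)·(-8) = -140 - 120 = -260
v × w = (135, -282, -260)
u · (v × w) = 2·135 + (-6)·(-282) + (-7)·(-260) = 270 + 1692 + 1820 = 3782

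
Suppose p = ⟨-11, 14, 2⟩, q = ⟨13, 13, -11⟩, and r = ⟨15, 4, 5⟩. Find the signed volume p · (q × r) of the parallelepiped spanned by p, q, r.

-4705

q × r:
i: 13·5 - (-11)·4 = 65 - (-44) = 109
j: (-11)·15 - 13·5 = -165 - 65 = -230
k: 13·4 - 13·15 = 52 - 195 = -143
q × r = (109, -230, -143)
p · (q × r) = (-11)·109 + 14·(-230) + 2·(-143) = -1199 - 3220 - 286 = -4705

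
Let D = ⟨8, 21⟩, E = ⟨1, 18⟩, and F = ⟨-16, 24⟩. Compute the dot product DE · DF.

159

DE = E − D = (-7, -3)
DF = F − D = (-24, 3)
DE · DF = (-7)·(-24) + (-3)·3 = 168 - 9 = 159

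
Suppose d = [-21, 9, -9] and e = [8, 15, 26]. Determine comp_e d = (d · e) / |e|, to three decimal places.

-8.595

d · e = (-21)·8 + 9·15 + (-9)·26 = -168 + 135 - 234 = -267
|e| = √(64 + 225 + 676) = √965 ≈ 31.0644
comp_e d = -267 / √965 ≈ -8.595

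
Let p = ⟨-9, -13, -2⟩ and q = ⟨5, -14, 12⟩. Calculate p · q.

p · q = (-9)·5 + (-13)·(-14) + (-2)·12 = -45 + 182 - 24 = 113

113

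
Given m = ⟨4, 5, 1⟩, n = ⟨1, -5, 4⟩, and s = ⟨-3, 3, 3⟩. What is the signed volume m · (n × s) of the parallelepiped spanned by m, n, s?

-195

n × s:
i: (-5)·3 - 4·3 = -15 - 12 = -27
j: 4·(-3) - 1·3 = -12 - 3 = -15
k: 1·3 - (-5)·(-3) = 3 - 15 = -12
n × s = (-27, -15, -12)
m · (n × s) = 4·(-27) + 5·(-15) + 1·(-12) = -108 - 75 - 12 = -195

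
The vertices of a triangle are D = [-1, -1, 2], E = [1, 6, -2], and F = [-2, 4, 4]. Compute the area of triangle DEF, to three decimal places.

DE = (2, 7, -4),  DF = (-1, 5, 2)
i: 7·2 - (-4)·5 = 14 - (-20) = 34
j: (-4)·(-1) - 2·2 = 4 - 4 = 0
k: 2·5 - 7·(-1) = 10 - (-7) = 17
DE × DF = (34, 0, 17)
|DE × DF| = √1445 ≈ 38.0132
area = ½ · 38.0132 ≈ 19.007

19.007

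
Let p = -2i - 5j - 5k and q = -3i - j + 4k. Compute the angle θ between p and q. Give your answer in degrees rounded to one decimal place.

103.9

p · q = (-2)·(-3) + (-5)·(-1) + (-5)·4 = 6 + 5 - 20 = -9
|p|² = 4 + 25 + 25 = 54,  |p| = √54 ≈ 7.348469
|q|² = 9 + 1 + 16 = 26,  |q| = √26 ≈ 5.099020
cos θ = -9 / (7.348469 · 5.099020) ≈ -0.24019
θ = arccos(-0.24019) ≈ 103.9°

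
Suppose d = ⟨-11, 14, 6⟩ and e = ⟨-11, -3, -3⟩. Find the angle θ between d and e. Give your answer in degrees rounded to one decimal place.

d · e = (-11)·(-11) + 14·(-3) + 6·(-3) = 121 - 42 - 18 = 61
|d|² = 121 + 196 + 36 = 353,  |d| = √353 ≈ 18.788294
|e|² = 121 + 9 + 9 = 139,  |e| = √139 ≈ 11.789826
cos θ = 61 / (18.788294 · 11.789826) ≈ 0.27538
θ = arccos(0.27538) ≈ 74.0°

74.0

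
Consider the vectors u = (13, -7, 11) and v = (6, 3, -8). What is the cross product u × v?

(23, 170, 81)

i: (-7)·(-8) - 11·3 = 56 - 33 = 23
j: 11·6 - 13·(-8) = 66 - (-104) = 170
k: 13·3 - (-7)·6 = 39 - (-42) = 81
u × v = (23, 170, 81)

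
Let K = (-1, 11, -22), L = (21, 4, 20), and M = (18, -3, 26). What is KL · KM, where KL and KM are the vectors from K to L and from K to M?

KL = L − K = (22, -7, 42)
KM = M − K = (19, -14, 48)
KL · KM = 22·19 + (-7)·(-14) + 42·48 = 418 + 98 + 2016 = 2532

2532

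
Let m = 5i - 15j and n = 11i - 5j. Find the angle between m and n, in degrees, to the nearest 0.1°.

47.1

m · n = 5·11 + (-15)·(-5) = 55 + 75 = 130
|m|² = 25 + 225 = 250,  |m| = √250 ≈ 15.811388
|n|² = 121 + 25 = 146,  |n| = √146 ≈ 12.083046
cos θ = 130 / (15.811388 · 12.083046) ≈ 0.68045
θ = arccos(0.68045) ≈ 47.1°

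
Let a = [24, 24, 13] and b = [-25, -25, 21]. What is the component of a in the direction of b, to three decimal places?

-22.543

a · b = 24·(-25) + 24·(-25) + 13·21 = -600 - 600 + 273 = -927
|b| = √(625 + 625 + 441) = √1691 ≈ 41.1218
comp_b a = -927 / √1691 ≈ -22.543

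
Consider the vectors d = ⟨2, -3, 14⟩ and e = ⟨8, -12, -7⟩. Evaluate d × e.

i: (-3)·(-7) - 14·(-12) = 21 - (-168) = 189
j: 14·8 - 2·(-7) = 112 - (-14) = 126
k: 2·(-12) - (-3)·8 = -24 - (-24) = 0
d × e = (189, 126, 0)

(189, 126, 0)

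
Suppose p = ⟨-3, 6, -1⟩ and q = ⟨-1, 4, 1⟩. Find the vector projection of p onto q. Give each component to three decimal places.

(-1.444, 5.778, 1.444)

p · q = (-3)·(-1) + 6·4 + (-1)·1 = 3 + 24 - 1 = 26
|q|² = 1 + 16 + 1 = 18
proj_q p = (26/18) · (-1, 4, 1) ≈ (-1.444, 5.778, 1.444)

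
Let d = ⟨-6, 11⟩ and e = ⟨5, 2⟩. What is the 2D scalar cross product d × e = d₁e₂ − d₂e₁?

(-6)·2 - 11·5 = -12 - 55 = -67

-67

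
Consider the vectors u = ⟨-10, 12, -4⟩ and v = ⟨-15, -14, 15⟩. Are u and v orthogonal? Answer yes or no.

no

u · v = (-10)·(-15) + 12·(-14) + (-4)·15 = 150 - 168 - 60 = -78
Nonzero, so the vectors are not orthogonal.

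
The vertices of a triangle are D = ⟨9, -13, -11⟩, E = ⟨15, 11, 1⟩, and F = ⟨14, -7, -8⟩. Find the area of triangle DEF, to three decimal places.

DE = (6, 24, 12),  DF = (5, 6, 3)
i: 24·3 - 12·6 = 72 - 72 = 0
j: 12·5 - 6·3 = 60 - 18 = 42
k: 6·6 - 24·5 = 36 - 120 = -84
DE × DF = (0, 42, -84)
|DE × DF| = √8820 ≈ 93.9149
area = ½ · 93.9149 ≈ 46.957

46.957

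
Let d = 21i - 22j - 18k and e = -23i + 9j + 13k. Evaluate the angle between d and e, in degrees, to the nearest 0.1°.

d · e = 21·(-23) + (-22)·9 + (-18)·13 = -483 - 198 - 234 = -915
|d|² = 441 + 484 + 324 = 1249,  |d| = √1249 ≈ 35.341194
|e|² = 529 + 81 + 169 = 779,  |e| = √779 ≈ 27.910571
cos θ = -915 / (35.341194 · 27.910571) ≈ -0.92762
θ = arccos(-0.92762) ≈ 158.1°

158.1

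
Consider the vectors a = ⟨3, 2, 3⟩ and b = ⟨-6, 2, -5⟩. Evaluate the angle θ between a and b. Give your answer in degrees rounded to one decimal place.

a · b = 3·(-6) + 2·2 + 3·(-5) = -18 + 4 - 15 = -29
|a|² = 9 + 4 + 9 = 22,  |a| = √22 ≈ 4.690416
|b|² = 36 + 4 + 25 = 65,  |b| = √65 ≈ 8.062258
cos θ = -29 / (4.690416 · 8.062258) ≈ -0.76688
θ = arccos(-0.76688) ≈ 140.1°

140.1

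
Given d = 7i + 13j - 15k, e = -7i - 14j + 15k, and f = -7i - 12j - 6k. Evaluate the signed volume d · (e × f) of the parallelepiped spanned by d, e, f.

147

e × f:
i: (-14)·(-6) - 15·(-12) = 84 - (-180) = 264
j: 15·(-7) - (-7)·(-6) = -105 - 42 = -147
k: (-7)·(-12) - (-14)·(-7) = 84 - 98 = -14
e × f = (264, -147, -14)
d · (e × f) = 7·264 + 13·(-147) + (-15)·(-14) = 1848 - 1911 + 210 = 147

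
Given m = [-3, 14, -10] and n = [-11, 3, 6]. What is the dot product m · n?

15

m · n = (-3)·(-11) + 14·3 + (-10)·6 = 33 + 42 - 60 = 15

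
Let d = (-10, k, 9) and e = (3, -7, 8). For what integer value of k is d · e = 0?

d · e = (-10)·3 + k·(-7) + 9·8 = 42 - 7k
Set equal to 0: -7k = -42, so k = 6.

6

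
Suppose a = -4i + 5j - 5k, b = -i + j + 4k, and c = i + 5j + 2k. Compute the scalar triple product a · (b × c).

132

b × c:
i: 1·2 - 4·5 = 2 - 20 = -18
j: 4·1 - (-1)·2 = 4 - (-2) = 6
k: (-1)·5 - 1·1 = -5 - 1 = -6
b × c = (-18, 6, -6)
a · (b × c) = (-4)·(-18) + 5·6 + (-5)·(-6) = 72 + 30 + 30 = 132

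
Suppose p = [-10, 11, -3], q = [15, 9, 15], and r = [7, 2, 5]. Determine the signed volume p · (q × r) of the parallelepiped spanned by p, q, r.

q × r:
i: 9·5 - 15·2 = 45 - 30 = 15
j: 15·7 - 15·5 = 105 - 75 = 30
k: 15·2 - 9·7 = 30 - 63 = -33
q × r = (15, 30, -33)
p · (q × r) = (-10)·15 + 11·30 + (-3)·(-33) = -150 + 330 + 99 = 279

279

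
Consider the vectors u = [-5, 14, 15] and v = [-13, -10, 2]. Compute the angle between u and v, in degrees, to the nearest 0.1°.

97.4

u · v = (-5)·(-13) + 14·(-10) + 15·2 = 65 - 140 + 30 = -45
|u|² = 25 + 196 + 225 = 446,  |u| = √446 ≈ 21.118712
|v|² = 169 + 100 + 4 = 273,  |v| = √273 ≈ 16.522712
cos θ = -45 / (21.118712 · 16.522712) ≈ -0.12896
θ = arccos(-0.12896) ≈ 97.4°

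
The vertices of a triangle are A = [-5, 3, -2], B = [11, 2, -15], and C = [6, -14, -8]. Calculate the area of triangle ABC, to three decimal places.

170.701

AB = (16, -1, -13),  AC = (11, -17, -6)
i: (-1)·(-6) - (-13)·(-17) = 6 - 221 = -215
j: (-13)·11 - 16·(-6) = -143 - (-96) = -47
k: 16·(-17) - (-1)·11 = -272 - (-11) = -261
AB × AC = (-215, -47, -261)
|AB × AC| = √116555 ≈ 341.4015
area = ½ · 341.4015 ≈ 170.701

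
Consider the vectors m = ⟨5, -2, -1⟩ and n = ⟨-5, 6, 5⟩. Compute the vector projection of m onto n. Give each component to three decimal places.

(2.442, -2.930, -2.442)

m · n = 5·(-5) + (-2)·6 + (-1)·5 = -25 - 12 - 5 = -42
|n|² = 25 + 36 + 25 = 86
proj_n m = (-42/86) · (-5, 6, 5) ≈ (2.442, -2.930, -2.442)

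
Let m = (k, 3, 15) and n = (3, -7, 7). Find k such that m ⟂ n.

m · n = k·3 + 3·(-7) + 15·7 = 84 + 3k
Set equal to 0: 3k = -84, so k = -28.

-28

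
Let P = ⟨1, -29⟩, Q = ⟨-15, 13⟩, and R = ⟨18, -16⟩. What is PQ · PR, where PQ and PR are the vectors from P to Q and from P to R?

PQ = Q − P = (-16, 42)
PR = R − P = (17, 13)
PQ · PR = (-16)·17 + 42·13 = -272 + 546 = 274

274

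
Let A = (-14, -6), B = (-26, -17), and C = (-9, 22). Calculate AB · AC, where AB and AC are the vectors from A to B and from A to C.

-368

AB = B − A = (-12, -11)
AC = C − A = (5, 28)
AB · AC = (-12)·5 + (-11)·28 = -60 - 308 = -368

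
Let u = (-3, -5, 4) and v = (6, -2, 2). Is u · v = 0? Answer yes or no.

u · v = (-3)·6 + (-5)·(-2) + 4·2 = -18 + 10 + 8 = 0
Zero, so the vectors are orthogonal.

yes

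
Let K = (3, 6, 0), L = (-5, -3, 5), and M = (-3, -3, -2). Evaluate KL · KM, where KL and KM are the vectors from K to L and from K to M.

KL = L − K = (-8, -9, 5)
KM = M − K = (-6, -9, -2)
KL · KM = (-8)·(-6) + (-9)·(-9) + 5·(-2) = 48 + 81 - 10 = 119

119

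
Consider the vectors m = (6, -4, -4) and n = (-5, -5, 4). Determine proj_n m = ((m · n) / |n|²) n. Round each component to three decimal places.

m · n = 6·(-5) + (-4)·(-5) + (-4)·4 = -30 + 20 - 16 = -26
|n|² = 25 + 25 + 16 = 66
proj_n m = (-26/66) · (-5, -5, 4) ≈ (1.970, 1.970, -1.576)

(1.970, 1.970, -1.576)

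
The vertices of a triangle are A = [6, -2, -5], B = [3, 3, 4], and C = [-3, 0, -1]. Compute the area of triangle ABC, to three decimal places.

AB = (-3, 5, 9),  AC = (-9, 2, 4)
i: 5·4 - 9·2 = 20 - 18 = 2
j: 9·(-9) - (-3)·4 = -81 - (-12) = -69
k: (-3)·2 - 5·(-9) = -6 - (-45) = 39
AB × AC = (2, -69, 39)
|AB × AC| = √6286 ≈ 79.2843
area = ½ · 79.2843 ≈ 39.642

39.642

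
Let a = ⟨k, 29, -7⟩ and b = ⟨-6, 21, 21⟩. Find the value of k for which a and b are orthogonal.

77

a · b = k·(-6) + 29·21 + (-7)·21 = 462 - 6k
Set equal to 0: -6k = -462, so k = 77.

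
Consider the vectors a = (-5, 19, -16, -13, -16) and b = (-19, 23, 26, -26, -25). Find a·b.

854

a · b = (-5)·(-19) + 19·23 + (-16)·26 + (-13)·(-26) + (-16)·(-25) = 95 + 437 - 416 + 338 + 400 = 854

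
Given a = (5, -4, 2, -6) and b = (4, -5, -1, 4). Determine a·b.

a · b = 5·4 + (-4)·(-5) + 2·(-1) + (-6)·4 = 20 + 20 - 2 - 24 = 14

14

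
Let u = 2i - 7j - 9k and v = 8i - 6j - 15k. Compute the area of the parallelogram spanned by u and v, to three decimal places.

i: (-7)·(-15) - (-9)·(-6) = 105 - 54 = 51
j: (-9)·8 - 2·(-15) = -72 - (-30) = -42
k: 2·(-6) - (-7)·8 = -12 - (-56) = 44
u × v = (51, -42, 44)
|u × v| = √(51² + (-42)² + 44²) = √6301 ≈ 79.3788

79.379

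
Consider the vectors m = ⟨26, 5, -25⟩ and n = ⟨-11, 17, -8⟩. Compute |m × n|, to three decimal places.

i: 5·(-8) - (-25)·17 = -40 - (-425) = 385
j: (-25)·(-11) - 26·(-8) = 275 - (-208) = 483
k: 26·17 - 5·(-11) = 442 - (-55) = 497
m × n = (385, 483, 497)
|m × n| = √(385² + 483² + 497²) = √628523 ≈ 792.7944

792.794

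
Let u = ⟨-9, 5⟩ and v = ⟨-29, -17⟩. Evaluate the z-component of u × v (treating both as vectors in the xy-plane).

298

(-9)·(-17) - 5·(-29) = 153 - (-145) = 298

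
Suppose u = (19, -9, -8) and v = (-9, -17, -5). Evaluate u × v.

(-91, 167, -404)

i: (-9)·(-5) - (-8)·(-17) = 45 - 136 = -91
j: (-8)·(-9) - 19·(-5) = 72 - (-95) = 167
k: 19·(-17) - (-9)·(-9) = -323 - 81 = -404
u × v = (-91, 167, -404)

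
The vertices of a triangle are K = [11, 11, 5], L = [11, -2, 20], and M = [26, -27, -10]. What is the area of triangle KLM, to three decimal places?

410.449

KL = (0, -13, 15),  KM = (15, -38, -15)
i: (-13)·(-15) - 15·(-38) = 195 - (-570) = 765
j: 15·15 - 0·(-15) = 225 - 0 = 225
k: 0·(-38) - (-13)·15 = 0 - (-195) = 195
KL × KM = (765, 225, 195)
|KL × KM| = √673875 ≈ 820.8989
area = ½ · 820.8989 ≈ 410.449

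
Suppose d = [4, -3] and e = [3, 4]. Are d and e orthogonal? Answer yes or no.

yes

d · e = 4·3 + (-3)·4 = 12 - 12 = 0
Zero, so the vectors are orthogonal.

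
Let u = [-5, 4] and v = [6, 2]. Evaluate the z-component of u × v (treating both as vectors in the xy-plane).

-34

(-5)·2 - 4·6 = -10 - 24 = -34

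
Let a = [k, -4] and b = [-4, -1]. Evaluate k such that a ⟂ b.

1

a · b = k·(-4) + (-4)·(-1) = 4 - 4k
Set equal to 0: -4k = -4, so k = 1.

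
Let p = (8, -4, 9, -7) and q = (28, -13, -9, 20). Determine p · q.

55

p · q = 8·28 + (-4)·(-13) + 9·(-9) + (-7)·20 = 224 + 52 - 81 - 140 = 55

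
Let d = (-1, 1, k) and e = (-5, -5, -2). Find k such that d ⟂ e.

d · e = (-1)·(-5) + 1·(-5) + k·(-2) = 0 - 2k
Set equal to 0: -2k = 0, so k = 0.

0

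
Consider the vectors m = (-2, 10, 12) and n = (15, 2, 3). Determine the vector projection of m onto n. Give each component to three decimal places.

m · n = (-2)·15 + 10·2 + 12·3 = -30 + 20 + 36 = 26
|n|² = 225 + 4 + 9 = 238
proj_n m = (26/238) · (15, 2, 3) ≈ (1.639, 0.218, 0.328)

(1.639, 0.218, 0.328)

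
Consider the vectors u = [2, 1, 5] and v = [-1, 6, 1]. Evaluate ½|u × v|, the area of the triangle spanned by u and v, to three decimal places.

16.271

i: 1·1 - 5·6 = 1 - 30 = -29
j: 5·(-1) - 2·1 = -5 - 2 = -7
k: 2·6 - 1·(-1) = 12 - (-1) = 13
u × v = (-29, -7, 13)
|u × v| = √((-29)² + (-7)² + 13²) = √1059 ≈ 32.5423
area = ½ · 32.5423 ≈ 16.271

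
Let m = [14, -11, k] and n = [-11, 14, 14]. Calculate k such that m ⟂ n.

22

m · n = 14·(-11) + (-11)·14 + k·14 = -308 + 14k
Set equal to 0: 14k = 308, so k = 22.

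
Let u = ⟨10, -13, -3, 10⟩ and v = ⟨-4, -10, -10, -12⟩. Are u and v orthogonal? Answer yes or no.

u · v = 10·(-4) + (-13)·(-10) + (-3)·(-10) + 10·(-12) = -40 + 130 + 30 - 120 = 0
Zero, so the vectors are orthogonal.

yes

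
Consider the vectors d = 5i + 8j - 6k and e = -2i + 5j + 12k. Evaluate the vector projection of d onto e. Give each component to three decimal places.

(0.486, -1.214, -2.913)

d · e = 5·(-2) + 8·5 + (-6)·12 = -10 + 40 - 72 = -42
|e|² = 4 + 25 + 144 = 173
proj_e d = (-42/173) · (-2, 5, 12) ≈ (0.486, -1.214, -2.913)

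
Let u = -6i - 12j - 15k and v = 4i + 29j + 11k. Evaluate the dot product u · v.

u · v = (-6)·4 + (-12)·29 + (-15)·11 = -24 - 348 - 165 = -537

-537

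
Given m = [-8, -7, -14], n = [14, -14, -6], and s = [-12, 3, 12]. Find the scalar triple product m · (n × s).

n × s:
i: (-14)·12 - (-6)·3 = -168 - (-18) = -150
j: (-6)·(-12) - 14·12 = 72 - 168 = -96
k: 14·3 - (-14)·(-12) = 42 - 168 = -126
n × s = (-150, -96, -126)
m · (n × s) = (-8)·(-150) + (-7)·(-96) + (-14)·(-126) = 1200 + 672 + 1764 = 3636

3636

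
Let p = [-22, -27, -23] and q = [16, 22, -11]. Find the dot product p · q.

p · q = (-22)·16 + (-27)·22 + (-23)·(-11) = -352 - 594 + 253 = -693

-693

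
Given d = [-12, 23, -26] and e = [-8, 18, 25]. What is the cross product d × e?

(1043, 508, -32)

i: 23·25 - (-26)·18 = 575 - (-468) = 1043
j: (-26)·(-8) - (-12)·25 = 208 - (-300) = 508
k: (-12)·18 - 23·(-8) = -216 - (-184) = -32
d × e = (1043, 508, -32)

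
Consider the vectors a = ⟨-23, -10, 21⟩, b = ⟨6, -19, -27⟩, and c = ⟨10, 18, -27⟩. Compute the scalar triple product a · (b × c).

b × c:
i: (-19)·(-27) - (-27)·18 = 513 - (-486) = 999
j: (-27)·10 - 6·(-27) = -270 - (-162) = -108
k: 6·18 - (-19)·10 = 108 - (-190) = 298
b × c = (999, -108, 298)
a · (b × c) = (-23)·999 + (-10)·(-108) + 21·298 = -22977 + 1080 + 6258 = -15639

-15639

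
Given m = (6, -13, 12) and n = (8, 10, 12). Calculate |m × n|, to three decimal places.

321.944

i: (-13)·12 - 12·10 = -156 - 120 = -276
j: 12·8 - 6·12 = 96 - 72 = 24
k: 6·10 - (-13)·8 = 60 - (-104) = 164
m × n = (-276, 24, 164)
|m × n| = √((-276)² + 24² + 164²) = √103648 ≈ 321.9441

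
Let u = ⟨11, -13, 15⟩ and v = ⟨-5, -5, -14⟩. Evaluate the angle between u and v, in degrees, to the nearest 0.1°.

u · v = 11·(-5) + (-13)·(-5) + 15·(-14) = -55 + 65 - 210 = -200
|u|² = 121 + 169 + 225 = 515,  |u| = √515 ≈ 22.693611
|v|² = 25 + 25 + 196 = 246,  |v| = √246 ≈ 15.684387
cos θ = -200 / (22.693611 · 15.684387) ≈ -0.56190
θ = arccos(-0.56190) ≈ 124.2°

124.2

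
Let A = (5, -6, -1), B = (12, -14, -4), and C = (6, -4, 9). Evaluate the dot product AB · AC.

-39

AB = B − A = (7, -8, -3)
AC = C − A = (1, 2, 10)
AB · AC = 7·1 + (-8)·2 + (-3)·10 = 7 - 16 - 30 = -39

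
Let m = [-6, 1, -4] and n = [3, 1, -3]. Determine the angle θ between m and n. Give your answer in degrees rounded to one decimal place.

m · n = (-6)·3 + 1·1 + (-4)·(-3) = -18 + 1 + 12 = -5
|m|² = 36 + 1 + 16 = 53,  |m| = √53 ≈ 7.280110
|n|² = 9 + 1 + 9 = 19,  |n| = √19 ≈ 4.358899
cos θ = -5 / (7.280110 · 4.358899) ≈ -0.15756
θ = arccos(-0.15756) ≈ 99.1°

99.1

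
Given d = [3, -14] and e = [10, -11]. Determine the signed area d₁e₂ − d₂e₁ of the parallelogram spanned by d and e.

3·(-11) - (-14)·10 = -33 - (-140) = 107

107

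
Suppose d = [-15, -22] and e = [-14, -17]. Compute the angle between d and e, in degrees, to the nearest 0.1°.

5.2

d · e = (-15)·(-14) + (-22)·(-17) = 210 + 374 = 584
|d|² = 225 + 484 = 709,  |d| = √709 ≈ 26.627054
|e|² = 196 + 289 = 485,  |e| = √485 ≈ 22.022716
cos θ = 584 / (26.627054 · 22.022716) ≈ 0.99591
θ = arccos(0.99591) ≈ 5.2°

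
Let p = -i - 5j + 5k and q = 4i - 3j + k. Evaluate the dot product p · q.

p · q = (-1)·4 + (-5)·(-3) + 5·1 = -4 + 15 + 5 = 16

16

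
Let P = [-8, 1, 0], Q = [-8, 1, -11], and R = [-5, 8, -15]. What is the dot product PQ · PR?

165

PQ = Q − P = (0, 0, -11)
PR = R − P = (3, 7, -15)
PQ · PR = 0·3 + 0·7 + (-11)·(-15) = 0 + 0 + 165 = 165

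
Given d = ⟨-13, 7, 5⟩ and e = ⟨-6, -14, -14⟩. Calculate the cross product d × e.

(-28, -212, 224)

i: 7·(-14) - 5·(-14) = -98 - (-70) = -28
j: 5·(-6) - (-13)·(-14) = -30 - 182 = -212
k: (-13)·(-14) - 7·(-6) = 182 - (-42) = 224
d × e = (-28, -212, 224)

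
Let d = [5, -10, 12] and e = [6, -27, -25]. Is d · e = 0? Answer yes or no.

d · e = 5·6 + (-10)·(-27) + 12·(-25) = 30 + 270 - 300 = 0
Zero, so the vectors are orthogonal.

yes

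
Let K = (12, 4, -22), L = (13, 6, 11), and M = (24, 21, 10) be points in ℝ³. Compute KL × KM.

KL = (1, 2, 33)
KM = (12, 17, 32)
i: 2·32 - 33·17 = 64 - 561 = -497
j: 33·12 - 1·32 = 396 - 32 = 364
k: 1·17 - 2·12 = 17 - 24 = -7
KL × KM = (-497, 364, -7)

(-497, 364, -7)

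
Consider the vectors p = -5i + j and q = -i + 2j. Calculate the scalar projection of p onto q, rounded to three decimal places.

p · q = (-5)·(-1) + 1·2 = 5 + 2 = 7
|q| = √(1 + 4) = √5 ≈ 2.2361
comp_q p = 7 / √5 ≈ 3.130

3.130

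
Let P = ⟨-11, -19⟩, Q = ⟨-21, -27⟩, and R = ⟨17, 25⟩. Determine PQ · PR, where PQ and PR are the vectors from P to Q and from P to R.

-632

PQ = Q − P = (-10, -8)
PR = R − P = (28, 44)
PQ · PR = (-10)·28 + (-8)·44 = -280 - 352 = -632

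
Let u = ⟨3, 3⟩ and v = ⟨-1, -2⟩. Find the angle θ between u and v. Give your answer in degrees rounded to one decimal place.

u · v = 3·(-1) + 3·(-2) = -3 - 6 = -9
|u|² = 9 + 9 = 18,  |u| = √18 ≈ 4.242641
|v|² = 1 + 4 = 5,  |v| = √5 ≈ 2.236068
cos θ = -9 / (4.242641 · 2.236068) ≈ -0.94868
θ = arccos(-0.94868) ≈ 161.6°

161.6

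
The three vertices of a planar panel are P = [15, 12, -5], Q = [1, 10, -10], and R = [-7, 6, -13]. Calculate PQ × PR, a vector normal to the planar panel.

(-14, -2, 40)

PQ = (-14, -2, -5)
PR = (-22, -6, -8)
i: (-2)·(-8) - (-5)·(-6) = 16 - 30 = -14
j: (-5)·(-22) - (-14)·(-8) = 110 - 112 = -2
k: (-14)·(-6) - (-2)·(-22) = 84 - 44 = 40
PQ × PR = (-14, -2, 40)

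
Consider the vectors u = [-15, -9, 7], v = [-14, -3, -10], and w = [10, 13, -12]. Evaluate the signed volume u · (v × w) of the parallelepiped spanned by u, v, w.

v × w:
i: (-3)·(-12) - (-10)·13 = 36 - (-130) = 166
j: (-10)·10 - (-14)·(-12) = -100 - 168 = -268
k: (-14)·13 - (-3)·10 = -182 - (-30) = -152
v × w = (166, -268, -152)
u · (v × w) = (-15)·166 + (-9)·(-268) + 7·(-152) = -2490 + 2412 - 1064 = -1142

-1142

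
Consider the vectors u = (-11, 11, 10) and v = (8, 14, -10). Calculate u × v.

(-250, -30, -242)

i: 11·(-10) - 10·14 = -110 - 140 = -250
j: 10·8 - (-11)·(-10) = 80 - 110 = -30
k: (-11)·14 - 11·8 = -154 - 88 = -242
u × v = (-250, -30, -242)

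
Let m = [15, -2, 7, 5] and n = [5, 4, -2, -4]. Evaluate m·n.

m · n = 15·5 + (-2)·4 + 7·(-2) + 5·(-4) = 75 - 8 - 14 - 20 = 33

33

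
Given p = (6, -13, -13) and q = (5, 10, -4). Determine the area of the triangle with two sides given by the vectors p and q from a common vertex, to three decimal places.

i: (-13)·(-4) - (-13)·10 = 52 - (-130) = 182
j: (-13)·5 - 6·(-4) = -65 - (-24) = -41
k: 6·10 - (-13)·5 = 60 - (-65) = 125
p × q = (182, -41, 125)
|p × q| = √(182² + (-41)² + 125²) = √50430 ≈ 224.5662
area = ½ · 224.5662 ≈ 112.283

112.283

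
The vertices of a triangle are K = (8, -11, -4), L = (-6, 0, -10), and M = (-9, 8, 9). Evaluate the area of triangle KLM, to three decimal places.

195.542

KL = (-14, 11, -6),  KM = (-17, 19, 13)
i: 11·13 - (-6)·19 = 143 - (-114) = 257
j: (-6)·(-17) - (-14)·13 = 102 - (-182) = 284
k: (-14)·19 - 11·(-17) = -266 - (-187) = -79
KL × KM = (257, 284, -79)
|KL × KM| = √152946 ≈ 391.0831
area = ½ · 391.0831 ≈ 195.542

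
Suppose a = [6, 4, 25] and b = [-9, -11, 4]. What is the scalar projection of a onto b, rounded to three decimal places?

0.135

a · b = 6·(-9) + 4·(-11) + 25·4 = -54 - 44 + 100 = 2
|b| = √(81 + 121 + 16) = √218 ≈ 14.7648
comp_b a = 2 / √218 ≈ 0.135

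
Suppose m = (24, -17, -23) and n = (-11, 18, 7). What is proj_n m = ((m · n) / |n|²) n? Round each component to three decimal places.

m · n = 24·(-11) + (-17)·18 + (-23)·7 = -264 - 306 - 161 = -731
|n|² = 121 + 324 + 49 = 494
proj_n m = (-731/494) · (-11, 18, 7) ≈ (16.277, -26.636, -10.358)

(16.277, -26.636, -10.358)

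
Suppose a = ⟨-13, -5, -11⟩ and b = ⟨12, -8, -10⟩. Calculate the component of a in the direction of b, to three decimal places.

a · b = (-13)·12 + (-5)·(-8) + (-11)·(-10) = -156 + 40 + 110 = -6
|b| = √(144 + 64 + 100) = √308 ≈ 17.5499
comp_b a = -6 / √308 ≈ -0.342

-0.342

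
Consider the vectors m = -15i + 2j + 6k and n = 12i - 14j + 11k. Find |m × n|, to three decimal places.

i: 2·11 - 6·(-14) = 22 - (-84) = 106
j: 6·12 - (-15)·11 = 72 - (-165) = 237
k: (-15)·(-14) - 2·12 = 210 - 24 = 186
m × n = (106, 237, 186)
|m × n| = √(106² + 237² + 186²) = √102001 ≈ 319.3760

319.376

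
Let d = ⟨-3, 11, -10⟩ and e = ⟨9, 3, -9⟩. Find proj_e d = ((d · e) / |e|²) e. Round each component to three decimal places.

d · e = (-3)·9 + 11·3 + (-10)·(-9) = -27 + 33 + 90 = 96
|e|² = 81 + 9 + 81 = 171
proj_e d = (96/171) · (9, 3, -9) ≈ (5.053, 1.684, -5.053)

(5.053, 1.684, -5.053)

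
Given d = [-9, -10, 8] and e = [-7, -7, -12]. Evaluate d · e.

37

d · e = (-9)·(-7) + (-10)·(-7) + 8·(-12) = 63 + 70 - 96 = 37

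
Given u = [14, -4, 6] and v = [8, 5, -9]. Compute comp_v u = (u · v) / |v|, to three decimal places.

u · v = 14·8 + (-4)·5 + 6·(-9) = 112 - 20 - 54 = 38
|v| = √(64 + 25 + 81) = √170 ≈ 13.0384
comp_v u = 38 / √170 ≈ 2.914

2.914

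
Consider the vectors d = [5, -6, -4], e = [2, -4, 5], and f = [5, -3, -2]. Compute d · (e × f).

-115

e × f:
i: (-4)·(-2) - 5·(-3) = 8 - (-15) = 23
j: 5·5 - 2·(-2) = 25 - (-4) = 29
k: 2·(-3) - (-4)·5 = -6 - (-20) = 14
e × f = (23, 29, 14)
d · (e × f) = 5·23 + (-6)·29 + (-4)·14 = 115 - 174 - 56 = -115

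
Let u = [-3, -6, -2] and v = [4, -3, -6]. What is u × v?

i: (-6)·(-6) - (-2)·(-3) = 36 - 6 = 30
j: (-2)·4 - (-3)·(-6) = -8 - 18 = -26
k: (-3)·(-3) - (-6)·4 = 9 - (-24) = 33
u × v = (30, -26, 33)

(30, -26, 33)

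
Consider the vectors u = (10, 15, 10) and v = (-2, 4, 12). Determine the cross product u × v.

(140, -140, 70)

i: 15·12 - 10·4 = 180 - 40 = 140
j: 10·(-2) - 10·12 = -20 - 120 = -140
k: 10·4 - 15·(-2) = 40 - (-30) = 70
u × v = (140, -140, 70)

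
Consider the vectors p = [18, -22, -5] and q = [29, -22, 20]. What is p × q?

i: (-22)·20 - (-5)·(-22) = -440 - 110 = -550
j: (-5)·29 - 18·20 = -145 - 360 = -505
k: 18·(-22) - (-22)·29 = -396 - (-638) = 242
p × q = (-550, -505, 242)

(-550, -505, 242)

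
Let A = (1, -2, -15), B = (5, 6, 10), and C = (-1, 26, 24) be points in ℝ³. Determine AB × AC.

AB = (4, 8, 25)
AC = (-2, 28, 39)
i: 8·39 - 25·28 = 312 - 700 = -388
j: 25·(-2) - 4·39 = -50 - 156 = -206
k: 4·28 - 8·(-2) = 112 - (-16) = 128
AB × AC = (-388, -206, 128)

(-388, -206, 128)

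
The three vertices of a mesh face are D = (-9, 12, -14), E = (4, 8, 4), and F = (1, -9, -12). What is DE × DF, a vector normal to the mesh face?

(370, 154, -233)

DE = (13, -4, 18)
DF = (10, -21, 2)
i: (-4)·2 - 18·(-21) = -8 - (-378) = 370
j: 18·10 - 13·2 = 180 - 26 = 154
k: 13·(-21) - (-4)·10 = -273 - (-40) = -233
DE × DF = (370, 154, -233)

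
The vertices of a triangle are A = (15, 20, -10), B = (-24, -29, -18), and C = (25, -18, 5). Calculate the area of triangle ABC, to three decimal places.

AB = (-39, -49, -8),  AC = (10, -38, 15)
i: (-49)·15 - (-8)·(-38) = -735 - 304 = -1039
j: (-8)·10 - (-39)·15 = -80 - (-585) = 505
k: (-39)·(-38) - (-49)·10 = 1482 - (-490) = 1972
AB × AC = (-1039, 505, 1972)
|AB × AC| = √5223330 ≈ 2285.4606
area = ½ · 2285.4606 ≈ 1142.730

1142.730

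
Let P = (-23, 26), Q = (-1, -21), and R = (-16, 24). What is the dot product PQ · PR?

PQ = Q − P = (22, -47)
PR = R − P = (7, -2)
PQ · PR = 22·7 + (-47)·(-2) = 154 + 94 = 248

248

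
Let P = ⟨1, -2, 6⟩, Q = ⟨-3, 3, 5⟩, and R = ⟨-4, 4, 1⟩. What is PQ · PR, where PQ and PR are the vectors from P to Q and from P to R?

PQ = Q − P = (-4, 5, -1)
PR = R − P = (-5, 6, -5)
PQ · PR = (-4)·(-5) + 5·6 + (-1)·(-5) = 20 + 30 + 5 = 55

55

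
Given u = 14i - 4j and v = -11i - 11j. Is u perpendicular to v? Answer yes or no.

no

u · v = 14·(-11) + (-4)·(-11) = -154 + 44 = -110
Nonzero, so the vectors are not orthogonal.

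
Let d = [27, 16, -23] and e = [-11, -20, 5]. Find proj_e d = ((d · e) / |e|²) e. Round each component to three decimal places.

(14.747, 26.813, -6.703)

d · e = 27·(-11) + 16·(-20) + (-23)·5 = -297 - 320 - 115 = -732
|e|² = 121 + 400 + 25 = 546
proj_e d = (-732/546) · (-11, -20, 5) ≈ (14.747, 26.813, -6.703)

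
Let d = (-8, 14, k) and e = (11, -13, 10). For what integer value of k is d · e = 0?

27

d · e = (-8)·11 + 14·(-13) + k·10 = -270 + 10k
Set equal to 0: 10k = 270, so k = 27.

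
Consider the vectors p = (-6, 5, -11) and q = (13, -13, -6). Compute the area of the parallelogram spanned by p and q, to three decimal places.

249.277

i: 5·(-6) - (-11)·(-13) = -30 - 143 = -173
j: (-11)·13 - (-6)·(-6) = -143 - 36 = -179
k: (-6)·(-13) - 5·13 = 78 - 65 = 13
p × q = (-173, -179, 13)
|p × q| = √((-173)² + (-179)² + 13²) = √62139 ≈ 249.2770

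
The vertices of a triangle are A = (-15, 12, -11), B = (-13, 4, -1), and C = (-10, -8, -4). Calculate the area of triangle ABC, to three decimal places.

74.216

AB = (2, -8, 10),  AC = (5, -20, 7)
i: (-8)·7 - 10·(-20) = -56 - (-200) = 144
j: 10·5 - 2·7 = 50 - 14 = 36
k: 2·(-20) - (-8)·5 = -40 - (-40) = 0
AB × AC = (144, 36, 0)
|AB × AC| = √22032 ≈ 148.4318
area = ½ · 148.4318 ≈ 74.216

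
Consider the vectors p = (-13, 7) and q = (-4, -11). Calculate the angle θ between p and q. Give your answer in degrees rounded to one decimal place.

p · q = (-13)·(-4) + 7·(-11) = 52 - 77 = -25
|p|² = 169 + 49 = 218,  |p| = √218 ≈ 14.764823
|q|² = 16 + 121 = 137,  |q| = √137 ≈ 11.704700
cos θ = -25 / (14.764823 · 11.704700) ≈ -0.14466
θ = arccos(-0.14466) ≈ 98.3°

98.3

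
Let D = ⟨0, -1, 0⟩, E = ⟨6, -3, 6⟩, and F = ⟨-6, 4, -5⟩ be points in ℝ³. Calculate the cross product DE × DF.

DE = (6, -2, 6)
DF = (-6, 5, -5)
i: (-2)·(-5) - 6·5 = 10 - 30 = -20
j: 6·(-6) - 6·(-5) = -36 - (-30) = -6
k: 6·5 - (-2)·(-6) = 30 - 12 = 18
DE × DF = (-20, -6, 18)

(-20, -6, 18)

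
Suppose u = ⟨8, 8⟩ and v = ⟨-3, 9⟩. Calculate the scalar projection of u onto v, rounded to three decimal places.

u · v = 8·(-3) + 8·9 = -24 + 72 = 48
|v| = √(9 + 81) = √90 ≈ 9.4868
comp_v u = 48 / √90 ≈ 5.060

5.060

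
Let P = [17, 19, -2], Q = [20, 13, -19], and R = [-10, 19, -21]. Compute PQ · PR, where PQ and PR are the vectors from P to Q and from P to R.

242

PQ = Q − P = (3, -6, -17)
PR = R − P = (-27, 0, -19)
PQ · PR = 3·(-27) + (-6)·0 + (-17)·(-19) = -81 + 0 + 323 = 242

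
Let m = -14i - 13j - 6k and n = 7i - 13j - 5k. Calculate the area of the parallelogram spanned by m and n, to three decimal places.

295.368

i: (-13)·(-5) - (-6)·(-13) = 65 - 78 = -13
j: (-6)·7 - (-14)·(-5) = -42 - 70 = -112
k: (-14)·(-13) - (-13)·7 = 182 - (-91) = 273
m × n = (-13, -112, 273)
|m × n| = √((-13)² + (-112)² + 273²) = √87242 ≈ 295.3676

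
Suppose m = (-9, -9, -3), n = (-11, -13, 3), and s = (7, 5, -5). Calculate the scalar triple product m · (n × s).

-252

n × s:
i: (-13)·(-5) - 3·5 = 65 - 15 = 50
j: 3·7 - (-11)·(-5) = 21 - 55 = -34
k: (-11)·5 - (-13)·7 = -55 - (-91) = 36
n × s = (50, -34, 36)
m · (n × s) = (-9)·50 + (-9)·(-34) + (-3)·36 = -450 + 306 - 108 = -252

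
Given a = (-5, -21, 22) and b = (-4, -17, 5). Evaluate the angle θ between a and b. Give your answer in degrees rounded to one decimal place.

29.6

a · b = (-5)·(-4) + (-21)·(-17) + 22·5 = 20 + 357 + 110 = 487
|a|² = 25 + 441 + 484 = 950,  |a| = √950 ≈ 30.822070
|b|² = 16 + 289 + 25 = 330,  |b| = √330 ≈ 18.165902
cos θ = 487 / (30.822070 · 18.165902) ≈ 0.86978
θ = arccos(0.86978) ≈ 29.6°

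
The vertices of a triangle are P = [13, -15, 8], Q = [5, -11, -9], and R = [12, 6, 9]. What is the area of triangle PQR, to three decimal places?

198.647

PQ = (-8, 4, -17),  PR = (-1, 21, 1)
i: 4·1 - (-17)·21 = 4 - (-357) = 361
j: (-17)·(-1) - (-8)·1 = 17 - (-8) = 25
k: (-8)·21 - 4·(-1) = -168 - (-4) = -164
PQ × PR = (361, 25, -164)
|PQ × PR| = √157842 ≈ 397.2933
area = ½ · 397.2933 ≈ 198.647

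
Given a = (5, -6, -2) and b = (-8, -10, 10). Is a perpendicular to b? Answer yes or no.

yes

a · b = 5·(-8) + (-6)·(-10) + (-2)·10 = -40 + 60 - 20 = 0
Zero, so the vectors are orthogonal.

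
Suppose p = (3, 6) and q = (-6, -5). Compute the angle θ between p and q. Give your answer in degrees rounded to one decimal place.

156.4

p · q = 3·(-6) + 6·(-5) = -18 - 30 = -48
|p|² = 9 + 36 = 45,  |p| = √45 ≈ 6.708204
|q|² = 36 + 25 = 61,  |q| = √61 ≈ 7.810250
cos θ = -48 / (6.708204 · 7.810250) ≈ -0.91616
θ = arccos(-0.91616) ≈ 156.4°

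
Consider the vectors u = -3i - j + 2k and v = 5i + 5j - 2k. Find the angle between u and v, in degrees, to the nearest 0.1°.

150.8

u · v = (-3)·5 + (-1)·5 + 2·(-2) = -15 - 5 - 4 = -24
|u|² = 9 + 1 + 4 = 14,  |u| = √14 ≈ 3.741657
|v|² = 25 + 25 + 4 = 54,  |v| = √54 ≈ 7.348469
cos θ = -24 / (3.741657 · 7.348469) ≈ -0.87287
θ = arccos(-0.87287) ≈ 150.8°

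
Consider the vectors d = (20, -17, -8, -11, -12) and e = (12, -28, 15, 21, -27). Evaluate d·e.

689

d · e = 20·12 + (-17)·(-28) + (-8)·15 + (-11)·21 + (-12)·(-27) = 240 + 476 - 120 - 231 + 324 = 689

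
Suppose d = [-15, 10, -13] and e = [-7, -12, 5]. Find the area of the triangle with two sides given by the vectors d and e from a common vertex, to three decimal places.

i: 10·5 - (-13)·(-12) = 50 - 156 = -106
j: (-13)·(-7) - (-15)·5 = 91 - (-75) = 166
k: (-15)·(-12) - 10·(-7) = 180 - (-70) = 250
d × e = (-106, 166, 250)
|d × e| = √((-106)² + 166² + 250²) = √101292 ≈ 318.2640
area = ½ · 318.2640 ≈ 159.132

159.132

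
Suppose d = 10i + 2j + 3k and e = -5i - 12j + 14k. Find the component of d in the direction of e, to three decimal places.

d · e = 10·(-5) + 2·(-12) + 3·14 = -50 - 24 + 42 = -32
|e| = √(25 + 144 + 196) = √365 ≈ 19.1050
comp_e d = -32 / √365 ≈ -1.675

-1.675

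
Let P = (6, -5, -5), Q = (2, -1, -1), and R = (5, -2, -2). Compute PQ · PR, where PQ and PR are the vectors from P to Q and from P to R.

PQ = Q − P = (-4, 4, 4)
PR = R − P = (-1, 3, 3)
PQ · PR = (-4)·(-1) + 4·3 + 4·3 = 4 + 12 + 12 = 28

28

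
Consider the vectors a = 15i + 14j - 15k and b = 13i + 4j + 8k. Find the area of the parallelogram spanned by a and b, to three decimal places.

379.069

i: 14·8 - (-15)·4 = 112 - (-60) = 172
j: (-15)·13 - 15·8 = -195 - 120 = -315
k: 15·4 - 14·13 = 60 - 182 = -122
a × b = (172, -315, -122)
|a × b| = √(172² + (-315)² + (-122)²) = √143693 ≈ 379.0686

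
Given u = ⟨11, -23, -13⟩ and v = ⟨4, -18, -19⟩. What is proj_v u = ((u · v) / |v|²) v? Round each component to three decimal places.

u · v = 11·4 + (-23)·(-18) + (-13)·(-19) = 44 + 414 + 247 = 705
|v|² = 16 + 324 + 361 = 701
proj_v u = (705/701) · (4, -18, -19) ≈ (4.023, -18.103, -19.108)

(4.023, -18.103, -19.108)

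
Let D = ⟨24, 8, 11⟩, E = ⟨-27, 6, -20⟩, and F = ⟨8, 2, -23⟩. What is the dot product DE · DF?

DE = E − D = (-51, -2, -31)
DF = F − D = (-16, -6, -34)
DE · DF = (-51)·(-16) + (-2)·(-6) + (-31)·(-34) = 816 + 12 + 1054 = 1882

1882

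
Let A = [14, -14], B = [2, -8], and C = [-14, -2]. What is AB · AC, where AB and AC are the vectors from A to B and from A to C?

AB = B − A = (-12, 6)
AC = C − A = (-28, 12)
AB · AC = (-12)·(-28) + 6·12 = 336 + 72 = 408

408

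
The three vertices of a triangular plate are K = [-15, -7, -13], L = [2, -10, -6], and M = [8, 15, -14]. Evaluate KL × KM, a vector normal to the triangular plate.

(-151, 178, 443)

KL = (17, -3, 7)
KM = (23, 22, -1)
i: (-3)·(-1) - 7·22 = 3 - 154 = -151
j: 7·23 - 17·(-1) = 161 - (-17) = 178
k: 17·22 - (-3)·23 = 374 - (-69) = 443
KL × KM = (-151, 178, 443)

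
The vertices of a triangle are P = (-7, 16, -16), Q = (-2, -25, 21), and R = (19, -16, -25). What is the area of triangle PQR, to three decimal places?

1030.375

PQ = (5, -41, 37),  PR = (26, -32, -9)
i: (-41)·(-9) - 37·(-32) = 369 - (-1184) = 1553
j: 37·26 - 5·(-9) = 962 - (-45) = 1007
k: 5·(-32) - (-41)·26 = -160 - (-1066) = 906
PQ × PR = (1553, 1007, 906)
|PQ × PR| = √4246694 ≈ 2060.7508
area = ½ · 2060.7508 ≈ 1030.375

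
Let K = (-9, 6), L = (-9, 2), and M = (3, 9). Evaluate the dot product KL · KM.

KL = L − K = (0, -4)
KM = M − K = (12, 3)
KL · KM = 0·12 + (-4)·3 = 0 - 12 = -12

-12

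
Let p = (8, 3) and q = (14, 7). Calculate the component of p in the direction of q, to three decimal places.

8.497

p · q = 8·14 + 3·7 = 112 + 21 = 133
|q| = √(196 + 49) = √245 ≈ 15.6525
comp_q p = 133 / √245 ≈ 8.497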